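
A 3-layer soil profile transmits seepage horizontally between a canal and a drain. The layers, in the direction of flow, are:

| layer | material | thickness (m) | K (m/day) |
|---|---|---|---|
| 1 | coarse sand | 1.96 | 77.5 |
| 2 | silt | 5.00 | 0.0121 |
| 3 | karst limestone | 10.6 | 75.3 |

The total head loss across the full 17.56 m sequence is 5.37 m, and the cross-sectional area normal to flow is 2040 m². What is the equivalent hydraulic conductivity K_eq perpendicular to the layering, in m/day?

0.0425

Flow is perpendicular to layering, so the layers act in series and the equivalent K is the thickness-weighted harmonic mean.
Total thickness L = 1.96 + 5.00 + 10.6 = 17.56 m.
Σ(b_i/K_i) = 1.96/77.5 + 5.00/0.0121 + 10.6/75.3 = 413.4 d.
K_eq = L / Σ(b_i/K_i) = 17.56 / 413.4 = 0.04248 m/day.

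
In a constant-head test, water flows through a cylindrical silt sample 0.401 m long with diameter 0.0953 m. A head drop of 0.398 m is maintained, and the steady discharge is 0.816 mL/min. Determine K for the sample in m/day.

0.166

Cross-sectional area A = π·(d/2)² = π × (0.0953/2)² = 0.007133 m².
Convert discharge: 0.816 mL/min = 1.360e-08 m³/s.
Darcy's law rearranged: K = Q·L / (A·Δh) = 1.360e-08 × 0.401 / (0.007133 × 0.398) = 1.921e-06 m/s = 0.1660 m/day.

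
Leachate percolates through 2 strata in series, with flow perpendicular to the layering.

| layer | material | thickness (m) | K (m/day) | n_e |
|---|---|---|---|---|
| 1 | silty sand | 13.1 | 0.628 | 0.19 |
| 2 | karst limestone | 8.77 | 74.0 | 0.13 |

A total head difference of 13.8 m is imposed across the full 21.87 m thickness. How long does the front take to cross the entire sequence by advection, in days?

5.52

With flow normal to the layers, continuity requires the same specific discharge q through every layer.
Σ(b_i/K_i) = 13.1/0.628 + 8.77/74.0 = 20.98 d.
q = Δh / Σ(b_i/K_i) = 13.8 / 20.98 = 0.6578 m/day.
In each layer the seepage velocity is v_i = q/n_i, so the layer transit time is t_i = b_i·n_i / q:
  layer 1 (silty sand): t_1 = 13.1 × 0.19 / 0.6578 = 3.784 d
  layer 2 (karst limestone): t_2 = 8.77 × 0.13 / 0.6578 = 1.733 d
Total t = Σ t_i = 5.517 days.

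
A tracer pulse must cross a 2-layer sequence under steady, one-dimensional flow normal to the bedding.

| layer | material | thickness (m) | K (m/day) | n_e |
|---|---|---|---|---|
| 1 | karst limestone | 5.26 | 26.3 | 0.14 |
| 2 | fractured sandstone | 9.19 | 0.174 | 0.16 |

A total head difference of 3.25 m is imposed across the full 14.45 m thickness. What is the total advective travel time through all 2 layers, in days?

36.0

With flow normal to the layers, continuity requires the same specific discharge q through every layer.
Σ(b_i/K_i) = 5.26/26.3 + 9.19/0.174 = 53.02 d.
q = Δh / Σ(b_i/K_i) = 3.25 / 53.02 = 0.06130 m/day.
In each layer the seepage velocity is v_i = q/n_i, so the layer transit time is t_i = b_i·n_i / q:
  layer 1 (karst limestone): t_1 = 5.26 × 0.14 / 0.06130 = 12.01 d
  layer 2 (fractured sandstone): t_2 = 9.19 × 0.16 / 0.06130 = 23.99 d
Total t = Σ t_i = 36.00 days.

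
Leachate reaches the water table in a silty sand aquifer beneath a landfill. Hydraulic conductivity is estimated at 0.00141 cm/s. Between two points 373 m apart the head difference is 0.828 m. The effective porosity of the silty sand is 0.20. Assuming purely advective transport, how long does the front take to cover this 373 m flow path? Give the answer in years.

75.5

Convert K: 0.00141 cm/s × 864 = 1.218 m/day.
Hydraulic gradient i = Δh / L = 0.828 / 373 = 0.002220.
Darcy flux q = K · i = 1.218 × 0.002220 = 0.002704 m/day.
Seepage velocity v = q / n_e = 0.002704 / 0.20 = 0.01352 m/day.
Travel time t = L / v = 373 / 0.01352 = 27586 days = 75.53 years.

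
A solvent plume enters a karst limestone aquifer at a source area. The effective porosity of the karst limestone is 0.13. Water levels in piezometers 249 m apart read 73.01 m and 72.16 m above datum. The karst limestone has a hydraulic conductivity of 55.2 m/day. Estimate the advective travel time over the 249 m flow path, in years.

0.470

Hydraulic gradient i = (73.01 − 72.16) / 249 = 0.85 / 249 = 0.003414.
Darcy flux q = K · i = 55.20 × 0.003414 = 0.1884 m/day.
Seepage velocity v = q / n_e = 0.1884 / 0.13 = 1.449 m/day.
Travel time t = L / v = 249 / 1.449 = 171.8 days = 0.4703 years.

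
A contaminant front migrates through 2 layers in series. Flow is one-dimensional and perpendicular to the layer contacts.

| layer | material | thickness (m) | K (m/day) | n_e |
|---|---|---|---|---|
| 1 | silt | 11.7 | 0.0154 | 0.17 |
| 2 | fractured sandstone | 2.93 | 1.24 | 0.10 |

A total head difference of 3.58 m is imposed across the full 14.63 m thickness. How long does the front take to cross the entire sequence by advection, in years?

With flow normal to the layers, continuity requires the same specific discharge q through every layer.
Σ(b_i/K_i) = 11.7/0.0154 + 2.93/1.24 = 762.1 d.
q = Δh / Σ(b_i/K_i) = 3.58 / 762.1 = 0.004698 m/day.
In each layer the seepage velocity is v_i = q/n_i, so the layer transit time is t_i = b_i·n_i / q:
  layer 1 (silt): t_1 = 11.7 × 0.17 / 0.004698 = 423.4 d
  layer 2 (fractured sandstone): t_2 = 2.93 × 0.10 / 0.004698 = 62.37 d
Total t = Σ t_i = 485.8 days = 1.330 years.

1.33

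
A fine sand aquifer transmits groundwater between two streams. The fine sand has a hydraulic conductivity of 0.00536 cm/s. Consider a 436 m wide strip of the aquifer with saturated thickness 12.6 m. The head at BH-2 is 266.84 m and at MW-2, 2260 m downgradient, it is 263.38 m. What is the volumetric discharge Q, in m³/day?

Convert K: 0.00536 cm/s × 864 = 4.631 m/day.
Cross-sectional area A = 436 × 12.6 = 5494 m².
Hydraulic gradient i = (266.84 − 263.38) / 2260 = 3.46 / 2260 = 0.001531.
Darcy's law: Q = K · A · i = 4.631 × 5494 × 0.001531 = 38.95 m³/day.

38.9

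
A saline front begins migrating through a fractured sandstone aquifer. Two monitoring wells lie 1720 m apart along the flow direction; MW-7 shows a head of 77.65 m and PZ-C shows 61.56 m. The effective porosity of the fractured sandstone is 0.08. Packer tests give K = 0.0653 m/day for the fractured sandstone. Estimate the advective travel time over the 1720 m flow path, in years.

Hydraulic gradient i = (77.65 − 61.56) / 1720 = 16.09 / 1720 = 0.009355.
Darcy flux q = K · i = 0.06530 × 0.009355 = 0.0006109 m/day.
Seepage velocity v = q / n_e = 0.0006109 / 0.08 = 0.007636 m/day.
Travel time t = L / v = 1720 / 0.007636 = 2.253e+05 days = 616.7 years.

617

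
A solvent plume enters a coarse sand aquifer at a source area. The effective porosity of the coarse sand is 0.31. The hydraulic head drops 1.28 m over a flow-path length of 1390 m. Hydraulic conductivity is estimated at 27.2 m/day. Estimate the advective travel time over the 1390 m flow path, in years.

Hydraulic gradient i = Δh / L = 1.28 / 1390 = 0.0009209.
Darcy flux q = K · i = 27.20 × 0.0009209 = 0.02505 m/day.
Seepage velocity v = q / n_e = 0.02505 / 0.31 = 0.08080 m/day.
Travel time t = L / v = 1390 / 0.08080 = 17203 days = 47.10 years.

47.1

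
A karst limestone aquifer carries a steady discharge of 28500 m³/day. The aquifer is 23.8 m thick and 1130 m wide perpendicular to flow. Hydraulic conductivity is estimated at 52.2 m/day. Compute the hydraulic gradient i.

0.0203

Cross-sectional area A = 1130 × 23.8 = 26894 m².
From Q = K·A·i, i = Q / (K·A) = 28500 / (52.20 × 26894) = 0.02030.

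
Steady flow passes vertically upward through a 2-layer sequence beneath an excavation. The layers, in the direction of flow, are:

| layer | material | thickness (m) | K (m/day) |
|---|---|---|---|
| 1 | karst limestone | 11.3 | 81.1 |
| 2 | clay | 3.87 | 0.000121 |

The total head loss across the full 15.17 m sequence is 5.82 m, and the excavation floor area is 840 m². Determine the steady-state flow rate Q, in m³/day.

Flow is perpendicular to layering, so the layers act in series and the equivalent K is the thickness-weighted harmonic mean.
Total thickness L = 11.3 + 3.87 = 15.17 m.
Σ(b_i/K_i) = 11.3/81.1 + 3.87/0.000121 = 31984 d.
K_eq = L / Σ(b_i/K_i) = 15.17 / 31984 = 0.0004743 m/day.
Q = K_eq · A · (Δh/L) = 0.0004743 × 840 × (5.82/15.17) = 0.1529 m³/day.

0.153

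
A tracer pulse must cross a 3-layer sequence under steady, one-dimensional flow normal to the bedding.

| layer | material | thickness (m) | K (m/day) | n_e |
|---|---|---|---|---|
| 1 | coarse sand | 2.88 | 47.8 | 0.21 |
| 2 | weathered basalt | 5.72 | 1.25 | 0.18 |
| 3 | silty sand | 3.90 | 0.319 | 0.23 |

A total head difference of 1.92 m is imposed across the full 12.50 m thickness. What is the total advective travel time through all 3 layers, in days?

22.2

With flow normal to the layers, continuity requires the same specific discharge q through every layer.
Σ(b_i/K_i) = 2.88/47.8 + 5.72/1.25 + 3.90/0.319 = 16.86 d.
q = Δh / Σ(b_i/K_i) = 1.92 / 16.86 = 0.1139 m/day.
In each layer the seepage velocity is v_i = q/n_i, so the layer transit time is t_i = b_i·n_i / q:
  layer 1 (coarse sand): t_1 = 2.88 × 0.21 / 0.1139 = 5.312 d
  layer 2 (weathered basalt): t_2 = 5.72 × 0.18 / 0.1139 = 9.042 d
  layer 3 (silty sand): t_3 = 3.90 × 0.23 / 0.1139 = 7.878 d
Total t = Σ t_i = 22.23 days.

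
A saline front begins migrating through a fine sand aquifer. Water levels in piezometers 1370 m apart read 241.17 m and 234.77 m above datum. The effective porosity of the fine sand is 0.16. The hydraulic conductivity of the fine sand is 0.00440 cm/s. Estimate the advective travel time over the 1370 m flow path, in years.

33.8

Convert K: 0.00440 cm/s × 864 = 3.802 m/day.
Hydraulic gradient i = (241.17 − 234.77) / 1370 = 6.4 / 1370 = 0.004672.
Darcy flux q = K · i = 3.802 × 0.004672 = 0.01776 m/day.
Seepage velocity v = q / n_e = 0.01776 / 0.16 = 0.1110 m/day.
Travel time t = L / v = 1370 / 0.1110 = 12343 days = 33.79 years.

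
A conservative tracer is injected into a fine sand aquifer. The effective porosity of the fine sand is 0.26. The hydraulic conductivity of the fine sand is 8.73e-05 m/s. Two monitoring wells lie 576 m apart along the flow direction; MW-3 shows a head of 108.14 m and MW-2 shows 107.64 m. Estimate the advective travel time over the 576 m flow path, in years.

Convert K: 8.73e-05 m/s × 86400 = 7.543 m/day.
Hydraulic gradient i = (108.14 − 107.64) / 576 = 0.5 / 576 = 0.0008681.
Darcy flux q = K · i = 7.543 × 0.0008681 = 0.006547 m/day.
Seepage velocity v = q / n_e = 0.006547 / 0.26 = 0.02518 m/day.
Travel time t = L / v = 576 / 0.02518 = 22873 days = 62.62 years.

62.6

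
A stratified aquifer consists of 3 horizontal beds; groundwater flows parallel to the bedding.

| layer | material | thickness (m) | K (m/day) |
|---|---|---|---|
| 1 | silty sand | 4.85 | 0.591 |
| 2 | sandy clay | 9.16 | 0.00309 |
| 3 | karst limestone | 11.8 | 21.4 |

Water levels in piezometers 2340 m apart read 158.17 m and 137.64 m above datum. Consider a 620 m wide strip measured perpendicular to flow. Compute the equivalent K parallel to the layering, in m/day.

Flow is parallel to layering, so each bed carries its own Darcy discharge and the transmissivities add.
Σ(K_i·b_i) = 0.591×4.85 + 0.00309×9.16 + 21.4×11.8 = 255.4 m²/day.
Total thickness b = 25.81 m, so K_eq = Σ(K_i·b_i)/b = 9.896 m/day.

9.90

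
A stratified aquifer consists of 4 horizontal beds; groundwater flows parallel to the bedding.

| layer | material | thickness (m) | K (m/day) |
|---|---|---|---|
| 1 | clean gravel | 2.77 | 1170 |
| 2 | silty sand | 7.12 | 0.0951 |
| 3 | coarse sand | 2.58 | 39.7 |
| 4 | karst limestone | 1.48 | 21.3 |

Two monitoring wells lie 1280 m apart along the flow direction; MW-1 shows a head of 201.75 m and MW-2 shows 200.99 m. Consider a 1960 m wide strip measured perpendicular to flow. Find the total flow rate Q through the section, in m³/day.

Flow is parallel to layering, so each bed carries its own Darcy discharge and the transmissivities add.
Σ(K_i·b_i) = 1170×2.77 + 0.0951×7.12 + 39.7×2.58 + 21.3×1.48 = 3376 m²/day.
Hydraulic gradient i = (201.75 − 200.99) / 1280 = 0.76 / 1280 = 0.0005937.
Q = Σ(K_i·b_i) · W · i = 3376 × 1960 × 0.0005937 = 3928 m³/day.

3930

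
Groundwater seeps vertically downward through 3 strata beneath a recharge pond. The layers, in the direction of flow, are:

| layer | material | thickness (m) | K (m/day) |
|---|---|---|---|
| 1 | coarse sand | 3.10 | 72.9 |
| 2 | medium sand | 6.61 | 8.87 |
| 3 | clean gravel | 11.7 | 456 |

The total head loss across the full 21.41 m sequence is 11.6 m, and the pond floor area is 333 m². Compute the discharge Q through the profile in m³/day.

Flow is perpendicular to layering, so the layers act in series and the equivalent K is the thickness-weighted harmonic mean.
Total thickness L = 3.10 + 6.61 + 11.7 = 21.41 m.
Σ(b_i/K_i) = 3.10/72.9 + 6.61/8.87 + 11.7/456 = 0.8134 d.
K_eq = L / Σ(b_i/K_i) = 21.41 / 0.8134 = 26.32 m/day.
Q = K_eq · A · (Δh/L) = 26.32 × 333 × (11.6/21.41) = 4749 m³/day.

4750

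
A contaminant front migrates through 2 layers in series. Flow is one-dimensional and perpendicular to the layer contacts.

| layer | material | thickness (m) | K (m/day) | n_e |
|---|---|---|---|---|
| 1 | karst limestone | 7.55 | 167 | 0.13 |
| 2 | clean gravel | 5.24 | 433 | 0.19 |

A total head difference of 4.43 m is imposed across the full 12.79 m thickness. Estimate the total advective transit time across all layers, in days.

With flow normal to the layers, continuity requires the same specific discharge q through every layer.
Σ(b_i/K_i) = 7.55/167 + 5.24/433 = 0.05731 d.
q = Δh / Σ(b_i/K_i) = 4.43 / 0.05731 = 77.30 m/day.
In each layer the seepage velocity is v_i = q/n_i, so the layer transit time is t_i = b_i·n_i / q:
  layer 1 (karst limestone): t_1 = 7.55 × 0.13 / 77.30 = 0.01270 d
  layer 2 (clean gravel): t_2 = 5.24 × 0.19 / 77.30 = 0.01288 d
Total t = Σ t_i = 0.02558 days.

0.0256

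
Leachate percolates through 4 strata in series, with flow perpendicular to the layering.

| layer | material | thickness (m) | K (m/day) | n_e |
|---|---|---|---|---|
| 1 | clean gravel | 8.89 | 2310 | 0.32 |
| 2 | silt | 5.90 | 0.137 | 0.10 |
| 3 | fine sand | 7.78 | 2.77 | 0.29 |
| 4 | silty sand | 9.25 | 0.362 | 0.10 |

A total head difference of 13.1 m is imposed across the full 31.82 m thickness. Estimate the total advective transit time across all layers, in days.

36.1

With flow normal to the layers, continuity requires the same specific discharge q through every layer.
Σ(b_i/K_i) = 8.89/2310 + 5.90/0.137 + 7.78/2.77 + 9.25/0.362 = 71.43 d.
q = Δh / Σ(b_i/K_i) = 13.1 / 71.43 = 0.1834 m/day.
In each layer the seepage velocity is v_i = q/n_i, so the layer transit time is t_i = b_i·n_i / q:
  layer 1 (clean gravel): t_1 = 8.89 × 0.32 / 0.1834 = 15.51 d
  layer 2 (silt): t_2 = 5.90 × 0.10 / 0.1834 = 3.217 d
  layer 3 (fine sand): t_3 = 7.78 × 0.29 / 0.1834 = 12.30 d
  layer 4 (silty sand): t_4 = 9.25 × 0.10 / 0.1834 = 5.044 d
Total t = Σ t_i = 36.08 days.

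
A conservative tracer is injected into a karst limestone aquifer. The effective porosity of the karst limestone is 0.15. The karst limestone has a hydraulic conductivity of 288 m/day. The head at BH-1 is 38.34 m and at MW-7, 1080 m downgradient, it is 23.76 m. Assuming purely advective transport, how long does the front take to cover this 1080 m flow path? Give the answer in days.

41.7

Hydraulic gradient i = (38.34 − 23.76) / 1080 = 14.58 / 1080 = 0.01350.
Darcy flux q = K · i = 288.0 × 0.01350 = 3.888 m/day.
Seepage velocity v = q / n_e = 3.888 / 0.15 = 25.92 m/day.
Travel time t = L / v = 1080 / 25.92 = 41.67 days.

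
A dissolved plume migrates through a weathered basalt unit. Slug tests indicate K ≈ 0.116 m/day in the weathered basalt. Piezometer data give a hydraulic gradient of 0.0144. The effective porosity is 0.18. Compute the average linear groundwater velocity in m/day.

0.00928

Hydraulic gradient i = 0.0144.
Darcy flux q = K · i = 0.1160 × 0.01440 = 0.001670 m/day.
Seepage velocity v = q / n_e = 0.001670 / 0.18 = 0.009280 m/day.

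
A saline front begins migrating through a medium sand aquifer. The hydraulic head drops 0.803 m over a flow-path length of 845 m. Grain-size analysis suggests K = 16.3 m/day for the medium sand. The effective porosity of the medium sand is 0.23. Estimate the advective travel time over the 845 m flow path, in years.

Hydraulic gradient i = Δh / L = 0.803 / 845 = 0.0009503.
Darcy flux q = K · i = 16.30 × 0.0009503 = 0.01549 m/day.
Seepage velocity v = q / n_e = 0.01549 / 0.23 = 0.06735 m/day.
Travel time t = L / v = 845 / 0.06735 = 12547 days = 34.35 years.

34.4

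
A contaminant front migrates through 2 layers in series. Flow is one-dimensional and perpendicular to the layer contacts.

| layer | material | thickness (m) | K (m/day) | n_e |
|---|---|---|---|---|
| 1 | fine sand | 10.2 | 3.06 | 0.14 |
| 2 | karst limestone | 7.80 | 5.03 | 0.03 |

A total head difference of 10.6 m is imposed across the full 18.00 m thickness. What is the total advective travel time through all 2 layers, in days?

0.766

With flow normal to the layers, continuity requires the same specific discharge q through every layer.
Σ(b_i/K_i) = 10.2/3.06 + 7.80/5.03 = 4.884 d.
q = Δh / Σ(b_i/K_i) = 10.6 / 4.884 = 2.170 m/day.
In each layer the seepage velocity is v_i = q/n_i, so the layer transit time is t_i = b_i·n_i / q:
  layer 1 (fine sand): t_1 = 10.2 × 0.14 / 2.170 = 0.6580 d
  layer 2 (karst limestone): t_2 = 7.80 × 0.03 / 2.170 = 0.1078 d
Total t = Σ t_i = 0.7658 days.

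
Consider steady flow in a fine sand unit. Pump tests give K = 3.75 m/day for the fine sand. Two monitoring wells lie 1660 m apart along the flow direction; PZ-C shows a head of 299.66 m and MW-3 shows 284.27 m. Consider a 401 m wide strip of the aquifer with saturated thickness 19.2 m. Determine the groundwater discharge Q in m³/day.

268

Cross-sectional area A = 401 × 19.2 = 7699 m².
Hydraulic gradient i = (299.66 − 284.27) / 1660 = 15.39 / 1660 = 0.009271.
Darcy's law: Q = K · A · i = 3.750 × 7699 × 0.009271 = 267.7 m³/day.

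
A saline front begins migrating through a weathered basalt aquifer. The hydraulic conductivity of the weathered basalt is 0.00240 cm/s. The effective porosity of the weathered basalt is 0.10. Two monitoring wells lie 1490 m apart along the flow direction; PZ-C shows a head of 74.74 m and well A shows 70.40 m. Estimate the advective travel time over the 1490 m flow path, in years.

67.5

Convert K: 0.00240 cm/s × 864 = 2.074 m/day.
Hydraulic gradient i = (74.74 − 70.40) / 1490 = 4.34 / 1490 = 0.002913.
Darcy flux q = K · i = 2.074 × 0.002913 = 0.006040 m/day.
Seepage velocity v = q / n_e = 0.006040 / 0.10 = 0.06040 m/day.
Travel time t = L / v = 1490 / 0.06040 = 24669 days = 67.54 years.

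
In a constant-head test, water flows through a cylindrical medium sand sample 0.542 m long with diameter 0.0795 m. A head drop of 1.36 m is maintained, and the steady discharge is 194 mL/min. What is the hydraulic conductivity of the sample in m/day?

Cross-sectional area A = π·(d/2)² = π × (0.0795/2)² = 0.004964 m².
Convert discharge: 194 mL/min = 3.233e-06 m³/s.
Darcy's law rearranged: K = Q·L / (A·Δh) = 3.233e-06 × 0.542 / (0.004964 × 1.36) = 0.0002596 m/s = 22.43 m/day.

22.4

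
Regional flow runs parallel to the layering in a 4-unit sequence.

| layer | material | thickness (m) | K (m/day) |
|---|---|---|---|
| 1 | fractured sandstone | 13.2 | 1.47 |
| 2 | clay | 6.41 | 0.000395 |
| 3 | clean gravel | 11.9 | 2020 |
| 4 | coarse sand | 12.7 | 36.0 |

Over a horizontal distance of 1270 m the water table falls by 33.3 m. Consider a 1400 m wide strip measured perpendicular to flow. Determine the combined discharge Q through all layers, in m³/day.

900000

Flow is parallel to layering, so each bed carries its own Darcy discharge and the transmissivities add.
Σ(K_i·b_i) = 1.47×13.2 + 0.000395×6.41 + 2020×11.9 + 36.0×12.7 = 24515 m²/day.
Hydraulic gradient i = Δh / L = 33.3 / 1270 = 0.02622.
Q = Σ(K_i·b_i) · W · i = 24515 × 1400 × 0.02622 = 8.999e+05 m³/day.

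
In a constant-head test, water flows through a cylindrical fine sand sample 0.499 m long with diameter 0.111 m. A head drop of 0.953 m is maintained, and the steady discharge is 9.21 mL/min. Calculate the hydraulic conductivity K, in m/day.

Cross-sectional area A = π·(d/2)² = π × (0.111/2)² = 0.009677 m².
Convert discharge: 9.21 mL/min = 1.535e-07 m³/s.
Darcy's law rearranged: K = Q·L / (A·Δh) = 1.535e-07 × 0.499 / (0.009677 × 0.953) = 8.306e-06 m/s = 0.7176 m/day.

0.718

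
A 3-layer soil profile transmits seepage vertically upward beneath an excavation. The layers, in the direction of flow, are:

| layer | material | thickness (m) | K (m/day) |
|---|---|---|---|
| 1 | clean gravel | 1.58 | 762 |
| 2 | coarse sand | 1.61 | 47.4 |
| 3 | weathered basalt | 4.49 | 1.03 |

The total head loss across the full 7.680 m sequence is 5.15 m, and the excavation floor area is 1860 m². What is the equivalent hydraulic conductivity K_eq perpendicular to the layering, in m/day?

Flow is perpendicular to layering, so the layers act in series and the equivalent K is the thickness-weighted harmonic mean.
Total thickness L = 1.58 + 1.61 + 4.49 = 7.680 m.
Σ(b_i/K_i) = 1.58/762 + 1.61/47.4 + 4.49/1.03 = 4.395 d.
K_eq = L / Σ(b_i/K_i) = 7.680 / 4.395 = 1.747 m/day.

1.75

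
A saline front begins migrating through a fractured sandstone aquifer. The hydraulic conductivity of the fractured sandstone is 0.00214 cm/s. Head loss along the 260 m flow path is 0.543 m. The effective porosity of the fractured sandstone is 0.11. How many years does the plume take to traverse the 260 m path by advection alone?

20.3

Convert K: 0.00214 cm/s × 864 = 1.849 m/day.
Hydraulic gradient i = Δh / L = 0.543 / 260 = 0.002088.
Darcy flux q = K · i = 1.849 × 0.002088 = 0.003861 m/day.
Seepage velocity v = q / n_e = 0.003861 / 0.11 = 0.03510 m/day.
Travel time t = L / v = 260 / 0.03510 = 7406 days = 20.28 years.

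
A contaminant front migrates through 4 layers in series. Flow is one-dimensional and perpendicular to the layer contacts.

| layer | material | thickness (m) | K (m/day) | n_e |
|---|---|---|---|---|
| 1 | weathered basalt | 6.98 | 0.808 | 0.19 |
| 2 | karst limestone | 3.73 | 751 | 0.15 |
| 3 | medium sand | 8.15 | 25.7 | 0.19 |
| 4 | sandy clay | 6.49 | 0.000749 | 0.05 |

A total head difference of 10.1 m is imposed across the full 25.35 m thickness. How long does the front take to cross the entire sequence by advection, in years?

With flow normal to the layers, continuity requires the same specific discharge q through every layer.
Σ(b_i/K_i) = 6.98/0.808 + 3.73/751 + 8.15/25.7 + 6.49/0.000749 = 8674 d.
q = Δh / Σ(b_i/K_i) = 10.1 / 8674 = 0.001164 m/day.
In each layer the seepage velocity is v_i = q/n_i, so the layer transit time is t_i = b_i·n_i / q:
  layer 1 (weathered basalt): t_1 = 6.98 × 0.19 / 0.001164 = 1139 d
  layer 2 (karst limestone): t_2 = 3.73 × 0.15 / 0.001164 = 480.5 d
  layer 3 (medium sand): t_3 = 8.15 × 0.19 / 0.001164 = 1330 d
  layer 4 (sandy clay): t_4 = 6.49 × 0.05 / 0.001164 = 278.7 d
Total t = Σ t_i = 3228 days = 8.838 years.

8.84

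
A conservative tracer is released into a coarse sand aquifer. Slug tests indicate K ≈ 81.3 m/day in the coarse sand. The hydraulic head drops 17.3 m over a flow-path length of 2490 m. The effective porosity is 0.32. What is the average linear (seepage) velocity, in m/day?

Hydraulic gradient i = Δh / L = 17.3 / 2490 = 0.006948.
Darcy flux q = K · i = 81.30 × 0.006948 = 0.5649 m/day.
Seepage velocity v = q / n_e = 0.5649 / 0.32 = 1.765 m/day.

1.77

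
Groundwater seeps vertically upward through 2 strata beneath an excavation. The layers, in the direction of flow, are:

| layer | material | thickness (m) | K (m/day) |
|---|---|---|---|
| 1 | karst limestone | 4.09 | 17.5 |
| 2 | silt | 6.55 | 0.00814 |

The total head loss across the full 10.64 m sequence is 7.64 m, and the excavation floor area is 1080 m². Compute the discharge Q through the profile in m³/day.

10.3

Flow is perpendicular to layering, so the layers act in series and the equivalent K is the thickness-weighted harmonic mean.
Total thickness L = 4.09 + 6.55 = 10.64 m.
Σ(b_i/K_i) = 4.09/17.5 + 6.55/0.00814 = 804.9 d.
K_eq = L / Σ(b_i/K_i) = 10.64 / 804.9 = 0.01322 m/day.
Q = K_eq · A · (Δh/L) = 0.01322 × 1080 × (7.64/10.64) = 10.25 m³/day.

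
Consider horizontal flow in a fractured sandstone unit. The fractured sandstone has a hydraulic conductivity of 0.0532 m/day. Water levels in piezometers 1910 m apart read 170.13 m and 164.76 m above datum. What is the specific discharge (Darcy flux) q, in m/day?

Hydraulic gradient i = (170.13 − 164.76) / 1910 = 5.37 / 1910 = 0.002812.
Specific discharge q = K · i = 0.05320 × 0.002812 = 0.0001496 m/day.

0.000150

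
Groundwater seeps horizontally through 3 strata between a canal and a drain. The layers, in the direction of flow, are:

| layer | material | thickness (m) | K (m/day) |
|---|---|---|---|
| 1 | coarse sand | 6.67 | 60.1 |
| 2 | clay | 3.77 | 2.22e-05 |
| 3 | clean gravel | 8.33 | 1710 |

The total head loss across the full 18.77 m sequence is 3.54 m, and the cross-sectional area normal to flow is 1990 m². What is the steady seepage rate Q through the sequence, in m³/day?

Flow is perpendicular to layering, so the layers act in series and the equivalent K is the thickness-weighted harmonic mean.
Total thickness L = 6.67 + 3.77 + 8.33 = 18.77 m.
Σ(b_i/K_i) = 6.67/60.1 + 3.77/2.22e-05 + 8.33/1710 = 1.698e+05 d.
K_eq = L / Σ(b_i/K_i) = 18.77 / 1.698e+05 = 0.0001105 m/day.
Q = K_eq · A · (Δh/L) = 0.0001105 × 1990 × (3.54/18.77) = 0.04148 m³/day.

0.0415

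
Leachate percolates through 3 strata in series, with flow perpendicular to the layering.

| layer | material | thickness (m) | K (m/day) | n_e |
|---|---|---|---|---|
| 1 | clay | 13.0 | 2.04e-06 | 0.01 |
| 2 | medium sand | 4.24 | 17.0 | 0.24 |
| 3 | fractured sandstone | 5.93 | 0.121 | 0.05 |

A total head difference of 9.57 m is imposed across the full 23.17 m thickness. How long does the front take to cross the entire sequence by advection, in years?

With flow normal to the layers, continuity requires the same specific discharge q through every layer.
Σ(b_i/K_i) = 13.0/2.04e-06 + 4.24/17.0 + 5.93/0.121 = 6.373e+06 d.
q = Δh / Σ(b_i/K_i) = 9.57 / 6.373e+06 = 1.502e-06 m/day.
In each layer the seepage velocity is v_i = q/n_i, so the layer transit time is t_i = b_i·n_i / q:
  layer 1 (clay): t_1 = 13.0 × 0.01 / 1.502e-06 = 86566 d
  layer 2 (medium sand): t_2 = 4.24 × 0.24 / 1.502e-06 = 6.776e+05 d
  layer 3 (fractured sandstone): t_3 = 5.93 × 0.05 / 1.502e-06 = 1.974e+05 d
Total t = Σ t_i = 9.616e+05 days = 2633 years.

2630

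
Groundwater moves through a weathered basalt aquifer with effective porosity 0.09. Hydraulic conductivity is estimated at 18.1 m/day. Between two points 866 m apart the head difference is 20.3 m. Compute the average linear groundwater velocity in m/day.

4.71

Hydraulic gradient i = Δh / L = 20.3 / 866 = 0.02344.
Darcy flux q = K · i = 18.10 × 0.02344 = 0.4243 m/day.
Seepage velocity v = q / n_e = 0.4243 / 0.09 = 4.714 m/day.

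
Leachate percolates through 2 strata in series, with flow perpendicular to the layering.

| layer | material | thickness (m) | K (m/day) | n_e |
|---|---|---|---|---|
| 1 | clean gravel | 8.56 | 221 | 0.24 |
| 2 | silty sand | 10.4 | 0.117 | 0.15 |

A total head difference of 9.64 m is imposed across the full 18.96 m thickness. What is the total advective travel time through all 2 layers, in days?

33.3

With flow normal to the layers, continuity requires the same specific discharge q through every layer.
Σ(b_i/K_i) = 8.56/221 + 10.4/0.117 = 88.93 d.
q = Δh / Σ(b_i/K_i) = 9.64 / 88.93 = 0.1084 m/day.
In each layer the seepage velocity is v_i = q/n_i, so the layer transit time is t_i = b_i·n_i / q:
  layer 1 (clean gravel): t_1 = 8.56 × 0.24 / 0.1084 = 18.95 d
  layer 2 (silty sand): t_2 = 10.4 × 0.15 / 0.1084 = 14.39 d
Total t = Σ t_i = 33.34 days.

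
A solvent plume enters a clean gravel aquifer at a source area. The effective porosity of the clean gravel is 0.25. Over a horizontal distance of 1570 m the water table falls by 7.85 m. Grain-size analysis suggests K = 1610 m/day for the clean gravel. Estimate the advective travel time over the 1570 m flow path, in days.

48.8

Hydraulic gradient i = Δh / L = 7.85 / 1570 = 0.005000.
Darcy flux q = K · i = 1610 × 0.005000 = 8.050 m/day.
Seepage velocity v = q / n_e = 8.050 / 0.25 = 32.20 m/day.
Travel time t = L / v = 1570 / 32.20 = 48.76 days.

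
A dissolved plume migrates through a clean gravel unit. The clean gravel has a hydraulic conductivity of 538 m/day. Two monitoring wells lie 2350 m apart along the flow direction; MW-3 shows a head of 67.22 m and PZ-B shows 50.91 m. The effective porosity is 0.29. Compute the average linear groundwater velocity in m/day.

12.9

Hydraulic gradient i = (67.22 − 50.91) / 2350 = 16.31 / 2350 = 0.006940.
Darcy flux q = K · i = 538.0 × 0.006940 = 3.734 m/day.
Seepage velocity v = q / n_e = 3.734 / 0.29 = 12.88 m/day.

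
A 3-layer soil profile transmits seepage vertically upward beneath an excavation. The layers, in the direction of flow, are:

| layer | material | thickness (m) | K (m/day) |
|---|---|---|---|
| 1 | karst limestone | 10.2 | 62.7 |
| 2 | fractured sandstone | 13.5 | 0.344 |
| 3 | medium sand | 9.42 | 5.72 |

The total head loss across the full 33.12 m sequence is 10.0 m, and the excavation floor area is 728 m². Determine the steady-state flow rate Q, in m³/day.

177

Flow is perpendicular to layering, so the layers act in series and the equivalent K is the thickness-weighted harmonic mean.
Total thickness L = 10.2 + 13.5 + 9.42 = 33.12 m.
Σ(b_i/K_i) = 10.2/62.7 + 13.5/0.344 + 9.42/5.72 = 41.05 d.
K_eq = L / Σ(b_i/K_i) = 33.12 / 41.05 = 0.8067 m/day.
Q = K_eq · A · (Δh/L) = 0.8067 × 728 × (10.0/33.12) = 177.3 m³/day.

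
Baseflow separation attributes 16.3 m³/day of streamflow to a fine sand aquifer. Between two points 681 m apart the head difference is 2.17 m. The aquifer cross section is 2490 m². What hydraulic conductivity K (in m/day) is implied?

Hydraulic gradient i = Δh / L = 2.17 / 681 = 0.003186.
From Q = K·A·i, K = Q / (A·i) = 16.3 / (2490 × 0.003186) = 2.054 m/day.

2.05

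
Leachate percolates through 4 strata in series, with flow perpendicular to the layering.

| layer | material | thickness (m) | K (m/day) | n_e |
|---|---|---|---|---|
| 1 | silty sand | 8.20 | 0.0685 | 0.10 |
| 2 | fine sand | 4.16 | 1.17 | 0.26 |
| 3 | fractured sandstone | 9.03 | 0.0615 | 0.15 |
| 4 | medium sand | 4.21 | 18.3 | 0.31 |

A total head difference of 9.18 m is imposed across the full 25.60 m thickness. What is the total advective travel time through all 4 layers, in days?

With flow normal to the layers, continuity requires the same specific discharge q through every layer.
Σ(b_i/K_i) = 8.20/0.0685 + 4.16/1.17 + 9.03/0.0615 + 4.21/18.3 = 270.3 d.
q = Δh / Σ(b_i/K_i) = 9.18 / 270.3 = 0.03396 m/day.
In each layer the seepage velocity is v_i = q/n_i, so the layer transit time is t_i = b_i·n_i / q:
  layer 1 (silty sand): t_1 = 8.20 × 0.10 / 0.03396 = 24.15 d
  layer 2 (fine sand): t_2 = 4.16 × 0.26 / 0.03396 = 31.85 d
  layer 3 (fractured sandstone): t_3 = 9.03 × 0.15 / 0.03396 = 39.89 d
  layer 4 (medium sand): t_4 = 4.21 × 0.31 / 0.03396 = 38.43 d
Total t = Σ t_i = 134.3 days.

134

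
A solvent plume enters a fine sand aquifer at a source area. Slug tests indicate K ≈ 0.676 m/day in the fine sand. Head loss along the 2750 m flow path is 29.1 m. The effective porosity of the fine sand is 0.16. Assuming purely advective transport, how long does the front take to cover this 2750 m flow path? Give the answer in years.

Hydraulic gradient i = Δh / L = 29.1 / 2750 = 0.01058.
Darcy flux q = K · i = 0.6760 × 0.01058 = 0.007153 m/day.
Seepage velocity v = q / n_e = 0.007153 / 0.16 = 0.04471 m/day.
Travel time t = L / v = 2750 / 0.04471 = 61510 days = 168.4 years.

168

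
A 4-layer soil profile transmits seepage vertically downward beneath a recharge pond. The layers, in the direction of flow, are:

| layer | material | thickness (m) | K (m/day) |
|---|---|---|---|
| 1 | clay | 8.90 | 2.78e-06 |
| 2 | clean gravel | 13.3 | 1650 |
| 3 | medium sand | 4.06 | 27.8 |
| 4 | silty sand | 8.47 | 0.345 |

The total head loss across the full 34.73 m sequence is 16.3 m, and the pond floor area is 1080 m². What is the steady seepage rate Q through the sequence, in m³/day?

0.00550

Flow is perpendicular to layering, so the layers act in series and the equivalent K is the thickness-weighted harmonic mean.
Total thickness L = 8.90 + 13.3 + 4.06 + 8.47 = 34.73 m.
Σ(b_i/K_i) = 8.90/2.78e-06 + 13.3/1650 + 4.06/27.8 + 8.47/0.345 = 3.201e+06 d.
K_eq = L / Σ(b_i/K_i) = 34.73 / 3.201e+06 = 1.085e-05 m/day.
Q = K_eq · A · (Δh/L) = 1.085e-05 × 1080 × (16.3/34.73) = 0.005499 m³/day.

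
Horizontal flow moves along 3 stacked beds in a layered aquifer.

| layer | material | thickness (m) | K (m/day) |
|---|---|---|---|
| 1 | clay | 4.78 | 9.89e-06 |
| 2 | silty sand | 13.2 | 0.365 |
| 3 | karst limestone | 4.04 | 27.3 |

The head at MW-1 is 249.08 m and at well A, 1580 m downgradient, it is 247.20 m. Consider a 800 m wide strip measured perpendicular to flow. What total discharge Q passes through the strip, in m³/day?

Flow is parallel to layering, so each bed carries its own Darcy discharge and the transmissivities add.
Σ(K_i·b_i) = 9.89e-06×4.78 + 0.365×13.2 + 27.3×4.04 = 115.1 m²/day.
Hydraulic gradient i = (249.08 − 247.20) / 1580 = 1.88 / 1580 = 0.001190.
Q = Σ(K_i·b_i) · W · i = 115.1 × 800 × 0.001190 = 109.6 m³/day.

110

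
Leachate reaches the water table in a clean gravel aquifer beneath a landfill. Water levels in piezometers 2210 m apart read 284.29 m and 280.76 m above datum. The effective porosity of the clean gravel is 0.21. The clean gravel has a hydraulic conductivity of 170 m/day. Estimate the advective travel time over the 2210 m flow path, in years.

4.68

Hydraulic gradient i = (284.29 − 280.76) / 2210 = 3.53 / 2210 = 0.001597.
Darcy flux q = K · i = 170.0 × 0.001597 = 0.2715 m/day.
Seepage velocity v = q / n_e = 0.2715 / 0.21 = 1.293 m/day.
Travel time t = L / v = 2210 / 1.293 = 1709 days = 4.679 years.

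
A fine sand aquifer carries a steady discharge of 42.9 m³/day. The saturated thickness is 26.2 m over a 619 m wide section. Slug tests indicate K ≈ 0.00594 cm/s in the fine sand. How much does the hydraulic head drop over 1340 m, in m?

Convert K: 0.00594 cm/s × 864 = 5.132 m/day.
Cross-sectional area A = 619 × 26.2 = 16218 m².
From Q = K·A·i, i = Q / (K·A) = 42.9 / (5.132 × 16218) = 0.0005154.
Head loss Δh = i · L = 0.0005154 × 1340 = 0.6907 m.

0.691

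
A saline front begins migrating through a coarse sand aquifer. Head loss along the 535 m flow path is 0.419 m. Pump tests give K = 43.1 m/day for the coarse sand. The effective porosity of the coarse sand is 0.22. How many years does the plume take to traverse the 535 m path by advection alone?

9.55

Hydraulic gradient i = Δh / L = 0.419 / 535 = 0.0007832.
Darcy flux q = K · i = 43.10 × 0.0007832 = 0.03375 m/day.
Seepage velocity v = q / n_e = 0.03375 / 0.22 = 0.1534 m/day.
Travel time t = L / v = 535 / 0.1534 = 3487 days = 9.547 years.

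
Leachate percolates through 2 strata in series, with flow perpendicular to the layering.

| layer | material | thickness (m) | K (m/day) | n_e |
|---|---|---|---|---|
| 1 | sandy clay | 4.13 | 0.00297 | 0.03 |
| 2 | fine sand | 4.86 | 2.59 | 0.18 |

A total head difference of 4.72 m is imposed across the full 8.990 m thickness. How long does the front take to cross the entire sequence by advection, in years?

0.807

With flow normal to the layers, continuity requires the same specific discharge q through every layer.
Σ(b_i/K_i) = 4.13/0.00297 + 4.86/2.59 = 1392 d.
q = Δh / Σ(b_i/K_i) = 4.72 / 1392 = 0.003390 m/day.
In each layer the seepage velocity is v_i = q/n_i, so the layer transit time is t_i = b_i·n_i / q:
  layer 1 (sandy clay): t_1 = 4.13 × 0.03 / 0.003390 = 36.55 d
  layer 2 (fine sand): t_2 = 4.86 × 0.18 / 0.003390 = 258.1 d
Total t = Σ t_i = 294.6 days = 0.8066 years.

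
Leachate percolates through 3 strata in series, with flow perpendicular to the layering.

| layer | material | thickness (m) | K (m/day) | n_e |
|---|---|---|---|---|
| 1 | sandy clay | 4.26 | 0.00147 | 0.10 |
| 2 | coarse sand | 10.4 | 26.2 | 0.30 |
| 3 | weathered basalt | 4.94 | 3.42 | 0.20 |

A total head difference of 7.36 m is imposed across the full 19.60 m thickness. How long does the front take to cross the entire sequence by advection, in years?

With flow normal to the layers, continuity requires the same specific discharge q through every layer.
Σ(b_i/K_i) = 4.26/0.00147 + 10.4/26.2 + 4.94/3.42 = 2900 d.
q = Δh / Σ(b_i/K_i) = 7.36 / 2900 = 0.002538 m/day.
In each layer the seepage velocity is v_i = q/n_i, so the layer transit time is t_i = b_i·n_i / q:
  layer 1 (sandy clay): t_1 = 4.26 × 0.10 / 0.002538 = 167.8 d
  layer 2 (coarse sand): t_2 = 10.4 × 0.30 / 0.002538 = 1229 d
  layer 3 (weathered basalt): t_3 = 4.94 × 0.20 / 0.002538 = 389.3 d
Total t = Σ t_i = 1786 days = 4.891 years.

4.89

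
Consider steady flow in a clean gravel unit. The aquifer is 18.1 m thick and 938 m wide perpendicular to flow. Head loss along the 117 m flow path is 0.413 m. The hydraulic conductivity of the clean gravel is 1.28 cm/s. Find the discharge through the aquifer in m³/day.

66300

Convert K: 1.28 cm/s × 864 = 1106 m/day.
Cross-sectional area A = 938 × 18.1 = 16978 m².
Hydraulic gradient i = Δh / L = 0.413 / 117 = 0.003530.
Darcy's law: Q = K · A · i = 1106 × 16978 × 0.003530 = 66278 m³/day.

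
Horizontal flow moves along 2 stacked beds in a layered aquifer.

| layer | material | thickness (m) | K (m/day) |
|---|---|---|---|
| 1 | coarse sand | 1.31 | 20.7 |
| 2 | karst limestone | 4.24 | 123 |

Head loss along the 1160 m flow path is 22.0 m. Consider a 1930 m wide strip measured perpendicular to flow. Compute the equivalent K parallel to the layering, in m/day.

Flow is parallel to layering, so each bed carries its own Darcy discharge and the transmissivities add.
Σ(K_i·b_i) = 20.7×1.31 + 123×4.24 = 548.6 m²/day.
Total thickness b = 5.550 m, so K_eq = Σ(K_i·b_i)/b = 98.85 m/day.

98.9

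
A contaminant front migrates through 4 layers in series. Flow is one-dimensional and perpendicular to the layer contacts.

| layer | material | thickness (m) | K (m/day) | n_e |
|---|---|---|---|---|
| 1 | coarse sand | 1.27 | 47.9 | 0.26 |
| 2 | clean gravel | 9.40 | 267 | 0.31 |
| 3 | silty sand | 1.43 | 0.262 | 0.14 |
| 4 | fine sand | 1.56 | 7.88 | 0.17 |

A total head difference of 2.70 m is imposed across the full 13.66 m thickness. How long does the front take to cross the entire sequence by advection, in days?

With flow normal to the layers, continuity requires the same specific discharge q through every layer.
Σ(b_i/K_i) = 1.27/47.9 + 9.40/267 + 1.43/0.262 + 1.56/7.88 = 5.718 d.
q = Δh / Σ(b_i/K_i) = 2.70 / 5.718 = 0.4722 m/day.
In each layer the seepage velocity is v_i = q/n_i, so the layer transit time is t_i = b_i·n_i / q:
  layer 1 (coarse sand): t_1 = 1.27 × 0.26 / 0.4722 = 0.6993 d
  layer 2 (clean gravel): t_2 = 9.40 × 0.31 / 0.4722 = 6.171 d
  layer 3 (silty sand): t_3 = 1.43 × 0.14 / 0.4722 = 0.4240 d
  layer 4 (fine sand): t_4 = 1.56 × 0.17 / 0.4722 = 0.5616 d
Total t = Σ t_i = 7.856 days.

7.86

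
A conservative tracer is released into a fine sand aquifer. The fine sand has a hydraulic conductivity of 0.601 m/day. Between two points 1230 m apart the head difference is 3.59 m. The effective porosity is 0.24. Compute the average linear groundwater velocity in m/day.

0.00731

Hydraulic gradient i = Δh / L = 3.59 / 1230 = 0.002919.
Darcy flux q = K · i = 0.6010 × 0.002919 = 0.001754 m/day.
Seepage velocity v = q / n_e = 0.001754 / 0.24 = 0.007309 m/day.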